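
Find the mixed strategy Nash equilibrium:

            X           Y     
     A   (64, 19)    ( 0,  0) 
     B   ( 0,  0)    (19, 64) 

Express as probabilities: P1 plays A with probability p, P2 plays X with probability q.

p = 0.7711, q = 0.2289

Work:
Find probabilities that make opponent indifferent:
P2 chooses q to make P1 indifferent between A and B
P1 chooses p to make P2 indifferent between X and Y
Mixed NE: P1 plays (A: 0.7711, B: 0.2289), P2 plays (X: 0.2289, Y: 0.7711)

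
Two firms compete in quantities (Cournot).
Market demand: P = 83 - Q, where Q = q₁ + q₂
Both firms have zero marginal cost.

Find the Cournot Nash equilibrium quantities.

q₁* = q₂* = 27.67; P* = 27.67

Work:
Profit: π_i = P·q_i = (a - q_i - q_j)·q_i
FOC: ∂π_i/∂q_i = a - 2q_i - q_j = 0
Reaction function: q_i = (83 - q_j)/2
Symmetry: q* = 83/3 = 27.67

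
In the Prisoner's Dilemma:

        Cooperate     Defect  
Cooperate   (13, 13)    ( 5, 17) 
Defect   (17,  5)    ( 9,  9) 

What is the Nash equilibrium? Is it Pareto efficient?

(Defect, Defect) is NE; not Pareto efficient

Work:
Defect dominates Cooperate for both players:
If P2 cooperates: Defect (17) > Cooperate (13)
If P2 defects: Defect (9) > Cooperate (5)
NE: (Defect, Defect) with payoff (9, 9)
But (Cooperate, Cooperate) = (13, 13) Pareto dominates (9, 9)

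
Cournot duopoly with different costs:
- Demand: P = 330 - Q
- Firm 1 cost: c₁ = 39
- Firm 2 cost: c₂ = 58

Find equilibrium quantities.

q₁* = 103.33, q₂* = 84.33

Work:
Reaction: q₁ = (330 - 39 - q₂)/2
Reaction: q₂ = (330 - 58 - q₁)/2
Solve simultaneously:
q₁* = (330 - 2×39 + 58)/3 = 103.33
q₂* = (330 - 2×58 + 39)/3 = 84.33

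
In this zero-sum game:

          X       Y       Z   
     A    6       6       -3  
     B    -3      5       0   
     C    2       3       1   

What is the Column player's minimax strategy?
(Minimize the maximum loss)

Column should play Z, value = 1

Work:
Column player minimizes Row's maximum payoff:
Column X: max payoff to Row = 6
Column Y: max payoff to Row = 6
Column Z: max payoff to Row = 1
Minimum is 1, achieved by column Z.
Minimax strategy: Z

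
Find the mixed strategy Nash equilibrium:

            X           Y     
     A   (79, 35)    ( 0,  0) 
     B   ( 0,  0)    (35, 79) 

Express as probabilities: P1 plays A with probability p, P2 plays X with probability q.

p = 0.693, q = 0.307

Work:
Find probabilities that make opponent indifferent:
P2 chooses q to make P1 indifferent between A and B
P1 chooses p to make P2 indifferent between X and Y
Mixed NE: P1 plays (A: 0.693, B: 0.307), P2 plays (X: 0.307, Y: 0.693)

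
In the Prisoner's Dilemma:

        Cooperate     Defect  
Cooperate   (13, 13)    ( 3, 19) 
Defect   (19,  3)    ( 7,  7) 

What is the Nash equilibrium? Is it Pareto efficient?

(Defect, Defect) is NE; not Pareto efficient

Work:
Defect dominates Cooperate for both players:
If P2 cooperates: Defect (19) > Cooperate (13)
If P2 defects: Defect (7) > Cooperate (3)
NE: (Defect, Defect) with payoff (7, 7)
But (Cooperate, Cooperate) = (13, 13) Pareto dominates (7, 7)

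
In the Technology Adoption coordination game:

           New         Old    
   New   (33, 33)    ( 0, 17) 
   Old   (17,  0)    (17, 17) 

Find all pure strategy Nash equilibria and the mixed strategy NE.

Pure NE: (New, New) and (Old, Old); Mixed NE: p = 0.5152, q = 0.5152

Work:
Check pure NE:
(New, New): (33, 33) - no unilateral deviation beneficial
(Old, Old): (17, 17) - no unilateral deviation beneficial
Mixed NE: P1 plays New with p = 0.5152, P2 plays New with q = 0.5152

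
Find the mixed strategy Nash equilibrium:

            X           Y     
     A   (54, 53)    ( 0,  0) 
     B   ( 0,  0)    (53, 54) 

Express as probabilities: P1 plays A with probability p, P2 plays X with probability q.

p = 0.5047, q = 0.4953

Work:
Find probabilities that make opponent indifferent:
P2 chooses q to make P1 indifferent between A and B
P1 chooses p to make P2 indifferent between X and Y
Mixed NE: P1 plays (A: 0.5047, B: 0.4953), P2 plays (X: 0.4953, Y: 0.5047)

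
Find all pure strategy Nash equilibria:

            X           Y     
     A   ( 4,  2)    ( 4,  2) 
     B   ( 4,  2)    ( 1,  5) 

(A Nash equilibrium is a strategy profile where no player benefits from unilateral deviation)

Nash equilibrium: (A, X), (A, Y)

Work:
Best responses:
  P1 vs X: payoffs [4, 4] → best response A/B (payoff 4)
  P1 vs Y: payoffs [4, 1] → best response A (payoff 4)
  P2 vs A: payoffs [2, 2] → best response X/Y (payoff 2)
  P2 vs B: payoffs [2, 5] → best response Y (payoff 5)
Mutual best responses: (A,X), (A,Y) → Nash equilibria.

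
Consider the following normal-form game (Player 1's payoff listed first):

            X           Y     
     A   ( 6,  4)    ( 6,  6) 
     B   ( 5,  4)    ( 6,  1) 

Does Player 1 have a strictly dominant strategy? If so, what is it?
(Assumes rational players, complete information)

No strictly dominant strategy exists for Player 1

Work:
A strategy strictly dominates another if it gives a strictly higher payoff against every opponent action. Compare each pair of P1's strategies column-by-column:
  A vs B: [6 vs 5, 6 vs 6] → A does not strictly dominate B (column Y: 6 ≤ 6)
  B vs A: [5 vs 6, 6 vs 6] → B does not strictly dominate A (column X: 5 ≤ 6)
No single strategy strictly dominates all others → no strictly dominant strategy.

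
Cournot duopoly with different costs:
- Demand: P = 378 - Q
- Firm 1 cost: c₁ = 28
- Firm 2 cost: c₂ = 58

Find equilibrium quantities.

q₁* = 126.67, q₂* = 96.67

Work:
Reaction: q₁ = (378 - 28 - q₂)/2
Reaction: q₂ = (378 - 58 - q₁)/2
Solve simultaneously:
q₁* = (378 - 2×28 + 58)/3 = 126.67
q₂* = (378 - 2×58 + 28)/3 = 96.67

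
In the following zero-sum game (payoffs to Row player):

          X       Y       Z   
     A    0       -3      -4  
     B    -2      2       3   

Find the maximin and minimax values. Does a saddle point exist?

Maximin = -2, Minimax = 0, Saddle: False

Work:
Row minimums: [-4, -2] → maximin = -2
Column maximums: [0, 2, 3] → minimax = 0
No saddle point (maximin ≠ minimax). Mixed strategy needed.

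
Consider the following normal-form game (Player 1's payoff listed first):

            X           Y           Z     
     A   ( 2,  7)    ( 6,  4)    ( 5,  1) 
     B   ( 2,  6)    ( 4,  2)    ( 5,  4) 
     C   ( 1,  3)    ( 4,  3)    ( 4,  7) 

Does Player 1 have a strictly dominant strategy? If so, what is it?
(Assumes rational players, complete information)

No strictly dominant strategy exists for Player 1

Work:
A strategy strictly dominates another if it gives a strictly higher payoff against every opponent action. Compare each pair of P1's strategies column-by-column:
  A vs B: [2 vs 2, 6 vs 4, 5 vs 5] → A does not strictly dominate B (column X: 2 ≤ 2)
  A vs C: [2 vs 1, 6 vs 4, 5 vs 4] → A strictly dominates C
  B vs A: [2 vs 2, 4 vs 6, 5 vs 5] → B does not strictly dominate A (column X: 2 ≤ 2)
  B vs C: [2 vs 1, 4 vs 4, 5 vs 4] → B does not strictly dominate C (column Y: 4 ≤ 4)
  C vs A: [1 vs 2, 4 vs 6, 4 vs 5] → C does not strictly dominate A (column X: 1 ≤ 2)
  C vs B: [1 vs 2, 4 vs 4, 4 vs 5] → C does not strictly dominate B (column X: 1 ≤ 2)
No single strategy strictly dominates all others → no strictly dominant strategy.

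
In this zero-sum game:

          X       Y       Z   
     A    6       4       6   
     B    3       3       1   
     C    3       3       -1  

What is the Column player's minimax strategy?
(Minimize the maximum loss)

Column should play Y, value = 4

Work:
Column player minimizes Row's maximum payoff:
Column X: max payoff to Row = 6
Column Y: max payoff to Row = 4
Column Z: max payoff to Row = 6
Minimum is 4, achieved by column Y.
Minimax strategy: Y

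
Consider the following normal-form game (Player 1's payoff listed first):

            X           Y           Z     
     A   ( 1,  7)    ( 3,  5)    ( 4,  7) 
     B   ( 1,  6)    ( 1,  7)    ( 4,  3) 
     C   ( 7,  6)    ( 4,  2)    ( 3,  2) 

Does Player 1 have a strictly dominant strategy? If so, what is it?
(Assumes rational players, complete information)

No strictly dominant strategy exists for Player 1

Work:
A strategy strictly dominates another if it gives a strictly higher payoff against every opponent action. Compare each pair of P1's strategies column-by-column:
  A vs B: [1 vs 1, 3 vs 1, 4 vs 4] → A does not strictly dominate B (column X: 1 ≤ 1)
  A vs C: [1 vs 7, 3 vs 4, 4 vs 3] → A does not strictly dominate C (column X: 1 ≤ 7)
  B vs A: [1 vs 1, 1 vs 3, 4 vs 4] → B does not strictly dominate A (column X: 1 ≤ 1)
  B vs C: [1 vs 7, 1 vs 4, 4 vs 3] → B does not strictly dominate C (column X: 1 ≤ 7)
  C vs A: [7 vs 1, 4 vs 3, 3 vs 4] → C does not strictly dominate A (column Z: 3 ≤ 4)
  C vs B: [7 vs 1, 4 vs 1, 3 vs 4] → C does not strictly dominate B (column Z: 3 ≤ 4)
No single strategy strictly dominates all others → no strictly dominant strategy.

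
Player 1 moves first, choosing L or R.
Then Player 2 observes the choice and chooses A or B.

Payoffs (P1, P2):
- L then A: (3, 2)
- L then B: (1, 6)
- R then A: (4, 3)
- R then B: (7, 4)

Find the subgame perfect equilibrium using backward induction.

P1 plays R, P2 plays B after L and B after R; Payoff (7, 4)

Work:
Backward induction:
After L: P2 chooses B → P1 gets 1
After R: P2 chooses B → P1 gets 7
P1 chooses R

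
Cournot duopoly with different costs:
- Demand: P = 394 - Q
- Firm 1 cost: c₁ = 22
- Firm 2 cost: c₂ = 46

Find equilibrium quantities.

q₁* = 132.0, q₂* = 108.0

Work:
Reaction: q₁ = (394 - 22 - q₂)/2
Reaction: q₂ = (394 - 46 - q₁)/2
Solve simultaneously:
q₁* = (394 - 2×22 + 46)/3 = 132.0
q₂* = (394 - 2×46 + 22)/3 = 108.0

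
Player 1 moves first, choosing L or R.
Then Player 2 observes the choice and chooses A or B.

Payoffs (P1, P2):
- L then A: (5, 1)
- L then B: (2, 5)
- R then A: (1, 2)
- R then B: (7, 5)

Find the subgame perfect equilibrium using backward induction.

P1 plays R, P2 plays B after L and B after R; Payoff (7, 5)

Work:
Backward induction:
After L: P2 chooses B → P1 gets 2
After R: P2 chooses B → P1 gets 7
P1 chooses R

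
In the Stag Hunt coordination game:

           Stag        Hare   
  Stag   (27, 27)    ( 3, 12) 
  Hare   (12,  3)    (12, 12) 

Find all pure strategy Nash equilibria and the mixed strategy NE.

Pure NE: (Stag, Stag) and (Hare, Hare); Mixed NE: p = 0.375, q = 0.375

Work:
Check pure NE:
(Stag, Stag): (27, 27) - no unilateral deviation beneficial
(Hare, Hare): (12, 12) - no unilateral deviation beneficial
Mixed NE: P1 plays Stag with p = 0.375, P2 plays Stag with q = 0.375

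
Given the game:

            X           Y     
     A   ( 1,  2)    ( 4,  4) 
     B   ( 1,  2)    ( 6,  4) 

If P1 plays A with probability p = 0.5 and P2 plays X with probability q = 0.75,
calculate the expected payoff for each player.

E[P1] = 2.0, E[P2] = 2.5

Work:
E[P1] = p·q·π₁(A,X) + p·(1-q)·π₁(A,Y) + (1-p)·q·π₁(B,X) + (1-p)·(1-q)·π₁(B,Y)
= 0.5·0.75·1 + 0.5·0.25·4 + 0.5·0.75·1 + 0.5·0.25·6
= 2.0

E[P2] = 2.5 (similar calculation)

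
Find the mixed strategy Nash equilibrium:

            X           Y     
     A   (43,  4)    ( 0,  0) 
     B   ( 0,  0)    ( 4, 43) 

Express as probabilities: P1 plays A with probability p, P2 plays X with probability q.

p = 0.9149, q = 0.0851

Work:
Find probabilities that make opponent indifferent:
P2 chooses q to make P1 indifferent between A and B
P1 chooses p to make P2 indifferent between X and Y
Mixed NE: P1 plays (A: 0.9149, B: 0.0851), P2 plays (X: 0.0851, Y: 0.9149)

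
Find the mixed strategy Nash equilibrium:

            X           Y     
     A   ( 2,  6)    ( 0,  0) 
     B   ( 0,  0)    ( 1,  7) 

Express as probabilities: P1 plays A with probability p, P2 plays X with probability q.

p = 0.5385, q = 0.3333

Work:
Find probabilities that make opponent indifferent:
P2 chooses q to make P1 indifferent between A and B
P1 chooses p to make P2 indifferent between X and Y
Mixed NE: P1 plays (A: 0.5385, B: 0.4615), P2 plays (X: 0.3333, Y: 0.6667)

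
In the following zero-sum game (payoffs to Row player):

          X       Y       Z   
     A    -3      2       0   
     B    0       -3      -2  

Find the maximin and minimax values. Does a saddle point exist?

Maximin = -3, Minimax = 0, Saddle: False

Work:
Row minimums: [-3, -3] → maximin = -3
Column maximums: [0, 2, 0] → minimax = 0
No saddle point (maximin ≠ minimax). Mixed strategy needed.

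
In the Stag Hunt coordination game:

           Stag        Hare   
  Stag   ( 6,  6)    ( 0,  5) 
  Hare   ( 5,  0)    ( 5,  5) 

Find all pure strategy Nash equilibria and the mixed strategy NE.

Pure NE: (Stag, Stag) and (Hare, Hare); Mixed NE: p = 0.8333, q = 0.8333

Work:
Check pure NE:
(Stag, Stag): (6, 6) - no unilateral deviation beneficial
(Hare, Hare): (5, 5) - no unilateral deviation beneficial
Mixed NE: P1 plays Stag with p = 0.8333, P2 plays Stag with q = 0.8333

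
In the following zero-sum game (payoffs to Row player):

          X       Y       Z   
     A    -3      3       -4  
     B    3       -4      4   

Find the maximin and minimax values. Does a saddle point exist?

Maximin = -4, Minimax = 3, Saddle: False

Work:
Row minimums: [-4, -4] → maximin = -4
Column maximums: [3, 3, 4] → minimax = 3
No saddle point (maximin ≠ minimax). Mixed strategy needed.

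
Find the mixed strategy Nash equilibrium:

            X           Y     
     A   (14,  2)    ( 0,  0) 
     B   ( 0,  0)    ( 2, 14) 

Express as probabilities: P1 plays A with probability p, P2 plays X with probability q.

p = 0.875, q = 0.125

Work:
Find probabilities that make opponent indifferent:
P2 chooses q to make P1 indifferent between A and B
P1 chooses p to make P2 indifferent between X and Y
Mixed NE: P1 plays (A: 0.875, B: 0.125), P2 plays (X: 0.125, Y: 0.875)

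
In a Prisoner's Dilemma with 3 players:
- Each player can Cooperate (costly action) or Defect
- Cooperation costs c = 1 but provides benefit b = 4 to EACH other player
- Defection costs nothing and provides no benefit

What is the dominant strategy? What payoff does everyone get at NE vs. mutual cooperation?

Dominant: Defect; NE payoff = 0; Coop payoff = 7

Work:
Defect dominates (saves cost c = 1, benefit to others is external)
NE: All defect → everyone gets 0
If all cooperate: each receives (2)×4 - 1 = 7
Social dilemma: 7 > 0 but NE gives 0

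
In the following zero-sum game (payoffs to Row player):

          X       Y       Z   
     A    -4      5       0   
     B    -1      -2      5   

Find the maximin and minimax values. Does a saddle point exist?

Maximin = -2, Minimax = -1, Saddle: False

Work:
Row minimums: [-4, -2] → maximin = -2
Column maximums: [-1, 5, 5] → minimax = -1
No saddle point (maximin ≠ minimax). Mixed strategy needed.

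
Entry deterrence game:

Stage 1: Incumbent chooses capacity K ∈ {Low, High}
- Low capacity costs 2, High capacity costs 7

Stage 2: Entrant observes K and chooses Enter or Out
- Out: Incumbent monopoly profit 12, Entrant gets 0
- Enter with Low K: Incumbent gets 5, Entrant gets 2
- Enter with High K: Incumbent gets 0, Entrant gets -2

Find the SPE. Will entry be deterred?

SPE: (High, Enter|Low, Out|High); Entry deterred. Incumbent net profit = 5

Work:
After Low K: Entrant enters (2 > 0)
After High K: Entrant stays out (-2 < 0)
Incumbent: Low → 5−2=3, High → 12−7=5
Incumbent chooses High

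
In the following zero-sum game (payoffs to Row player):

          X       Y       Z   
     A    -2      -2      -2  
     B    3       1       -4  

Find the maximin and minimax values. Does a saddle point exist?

Maximin = -2, Minimax = -2, Saddle: True

Work:
Row minimums: [-2, -4] → maximin = -2
Column maximums: [3, 1, -2] → minimax = -2
Saddle point exists! Game value = -2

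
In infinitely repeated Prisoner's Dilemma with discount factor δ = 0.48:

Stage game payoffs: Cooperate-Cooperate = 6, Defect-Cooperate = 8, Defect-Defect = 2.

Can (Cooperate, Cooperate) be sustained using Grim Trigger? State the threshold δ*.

δ* = 0.3333; since δ = 0.48 ≥ 0.3333, cooperation can be sustained

Work:
For Grim Trigger:
Cooperate forever: 6/(1-δ)
Defect then punished: 8 + 2·δ/(1-δ)
Need: 6/(1-δ) ≥ 8 + 2·δ/(1-δ)
Solving: δ ≥ (T-R)/(T-P) = (8-6)/(8-2) = 0.3333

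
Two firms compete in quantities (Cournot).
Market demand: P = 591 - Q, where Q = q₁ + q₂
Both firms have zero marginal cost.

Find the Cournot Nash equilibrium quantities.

q₁* = q₂* = 197.0; P* = 197.0

Work:
Profit: π_i = P·q_i = (a - q_i - q_j)·q_i
FOC: ∂π_i/∂q_i = a - 2q_i - q_j = 0
Reaction function: q_i = (591 - q_j)/2
Symmetry: q* = 591/3 = 197.0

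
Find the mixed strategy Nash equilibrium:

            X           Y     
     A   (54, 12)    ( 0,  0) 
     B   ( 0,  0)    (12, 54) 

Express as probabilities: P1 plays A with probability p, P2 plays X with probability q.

p = 0.8182, q = 0.1818

Work:
Find probabilities that make opponent indifferent:
P2 chooses q to make P1 indifferent between A and B
P1 chooses p to make P2 indifferent between X and Y
Mixed NE: P1 plays (A: 0.8182, B: 0.1818), P2 plays (X: 0.1818, Y: 0.8182)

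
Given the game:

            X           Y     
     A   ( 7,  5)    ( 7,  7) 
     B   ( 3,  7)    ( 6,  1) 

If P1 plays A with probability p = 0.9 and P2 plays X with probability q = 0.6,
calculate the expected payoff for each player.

E[P1] = 6.72, E[P2] = 5.68

Work:
E[P1] = p·q·π₁(A,X) + p·(1-q)·π₁(A,Y) + (1-p)·q·π₁(B,X) + (1-p)·(1-q)·π₁(B,Y)
= 0.9·0.6·7 + 0.9·0.4·7 + 0.1·0.6·3 + 0.1·0.4·6
= 6.72

E[P2] = 5.68 (similar calculation)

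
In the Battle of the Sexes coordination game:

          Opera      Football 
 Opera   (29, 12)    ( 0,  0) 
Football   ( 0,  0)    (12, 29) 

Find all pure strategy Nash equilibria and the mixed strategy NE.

Pure NE: (Opera, Opera) and (Football, Football); Mixed NE: p = 0.7073, q = 0.2927

Work:
Check pure NE:
(Opera, Opera): (29, 12) - no unilateral deviation beneficial
(Football, Football): (12, 29) - no unilateral deviation beneficial
Mixed NE: P1 plays Opera with p = 0.7073, P2 plays Opera with q = 0.2927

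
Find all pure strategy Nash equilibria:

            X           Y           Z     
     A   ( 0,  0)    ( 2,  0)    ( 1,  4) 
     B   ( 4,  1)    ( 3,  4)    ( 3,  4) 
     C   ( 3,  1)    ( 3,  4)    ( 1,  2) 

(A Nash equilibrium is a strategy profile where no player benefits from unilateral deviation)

Nash equilibrium: (B, Y), (B, Z), (C, Y)

Work:
Best responses:
  P1 vs X: payoffs [0, 4, 3] → best response B (payoff 4)
  P1 vs Y: payoffs [2, 3, 3] → best response B/C (payoff 3)
  P1 vs Z: payoffs [1, 3, 1] → best response B (payoff 3)
  P2 vs A: payoffs [0, 0, 4] → best response Z (payoff 4)
  P2 vs B: payoffs [1, 4, 4] → best response Y/Z (payoff 4)
  P2 vs C: payoffs [1, 4, 2] → best response Y (payoff 4)
Mutual best responses: (B,Y), (B,Z), (C,Y) → Nash equilibria.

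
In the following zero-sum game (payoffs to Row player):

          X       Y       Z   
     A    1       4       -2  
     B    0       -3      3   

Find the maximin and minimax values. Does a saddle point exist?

Maximin = -2, Minimax = 1, Saddle: False

Work:
Row minimums: [-2, -3] → maximin = -2
Column maximums: [1, 4, 3] → minimax = 1
No saddle point (maximin ≠ minimax). Mixed strategy needed.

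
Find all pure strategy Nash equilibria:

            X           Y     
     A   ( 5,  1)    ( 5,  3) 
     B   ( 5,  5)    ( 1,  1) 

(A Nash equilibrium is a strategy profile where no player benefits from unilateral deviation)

Nash equilibrium: (A, Y), (B, X)

Work:
Best responses:
  P1 vs X: payoffs [5, 5] → best response A/B (payoff 5)
  P1 vs Y: payoffs [5, 1] → best response A (payoff 5)
  P2 vs A: payoffs [1, 3] → best response Y (payoff 3)
  P2 vs B: payoffs [5, 1] → best response X (payoff 5)
Mutual best responses: (A,Y), (B,X) → Nash equilibria.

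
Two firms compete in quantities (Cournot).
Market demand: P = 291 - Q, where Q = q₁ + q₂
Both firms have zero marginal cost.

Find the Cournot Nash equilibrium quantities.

q₁* = q₂* = 97.0; P* = 97.0

Work:
Profit: π_i = P·q_i = (a - q_i - q_j)·q_i
FOC: ∂π_i/∂q_i = a - 2q_i - q_j = 0
Reaction function: q_i = (291 - q_j)/2
Symmetry: q* = 291/3 = 97.0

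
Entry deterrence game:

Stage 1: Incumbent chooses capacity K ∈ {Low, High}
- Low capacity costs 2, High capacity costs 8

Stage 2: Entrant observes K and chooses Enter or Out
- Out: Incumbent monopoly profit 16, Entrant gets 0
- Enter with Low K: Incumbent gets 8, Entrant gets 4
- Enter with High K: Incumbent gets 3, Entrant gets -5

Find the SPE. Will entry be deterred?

SPE: (High, Enter|Low, Out|High); Entry deterred. Incumbent net profit = 8

Work:
After Low K: Entrant enters (4 > 0)
After High K: Entrant stays out (-5 < 0)
Incumbent: Low → 8−2=6, High → 16−8=8
Incumbent chooses High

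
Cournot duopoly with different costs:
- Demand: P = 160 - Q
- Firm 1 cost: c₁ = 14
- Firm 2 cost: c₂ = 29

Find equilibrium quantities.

q₁* = 53.67, q₂* = 38.67

Work:
Reaction: q₁ = (160 - 14 - q₂)/2
Reaction: q₂ = (160 - 29 - q₁)/2
Solve simultaneously:
q₁* = (160 - 2×14 + 29)/3 = 53.67
q₂* = (160 - 2×29 + 14)/3 = 38.67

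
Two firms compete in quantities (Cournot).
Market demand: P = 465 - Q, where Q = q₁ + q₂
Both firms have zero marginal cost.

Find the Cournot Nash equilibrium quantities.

q₁* = q₂* = 155.0; P* = 155.0

Work:
Profit: π_i = P·q_i = (a - q_i - q_j)·q_i
FOC: ∂π_i/∂q_i = a - 2q_i - q_j = 0
Reaction function: q_i = (465 - q_j)/2
Symmetry: q* = 465/3 = 155.0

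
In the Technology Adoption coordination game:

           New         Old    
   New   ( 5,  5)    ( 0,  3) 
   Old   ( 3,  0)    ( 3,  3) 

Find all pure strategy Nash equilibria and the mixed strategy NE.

Pure NE: (New, New) and (Old, Old); Mixed NE: p = 0.6, q = 0.6

Work:
Check pure NE:
(New, New): (5, 5) - no unilateral deviation beneficial
(Old, Old): (3, 3) - no unilateral deviation beneficial
Mixed NE: P1 plays New with p = 0.6, P2 plays New with q = 0.6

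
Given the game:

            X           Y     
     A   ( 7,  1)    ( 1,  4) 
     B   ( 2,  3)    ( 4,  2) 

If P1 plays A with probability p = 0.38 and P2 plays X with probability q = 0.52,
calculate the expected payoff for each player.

E[P1] = 3.4008, E[P2] = 2.4896

Work:
E[P1] = p·q·π₁(A,X) + p·(1-q)·π₁(A,Y) + (1-p)·q·π₁(B,X) + (1-p)·(1-q)·π₁(B,Y)
= 0.38·0.52·7 + 0.38·0.48·1 + 0.62·0.52·2 + 0.62·0.48·4
= 3.4008

E[P2] = 2.4896 (similar calculation)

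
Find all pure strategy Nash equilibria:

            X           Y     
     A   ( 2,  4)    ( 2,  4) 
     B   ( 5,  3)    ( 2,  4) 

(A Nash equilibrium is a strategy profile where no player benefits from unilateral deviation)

Nash equilibrium: (A, Y), (B, Y)

Work:
Best responses:
  P1 vs X: payoffs [2, 5] → best response B (payoff 5)
  P1 vs Y: payoffs [2, 2] → best response A/B (payoff 2)
  P2 vs A: payoffs [4, 4] → best response X/Y (payoff 4)
  P2 vs B: payoffs [3, 4] → best response Y (payoff 4)
Mutual best responses: (A,Y), (B,Y) → Nash equilibria.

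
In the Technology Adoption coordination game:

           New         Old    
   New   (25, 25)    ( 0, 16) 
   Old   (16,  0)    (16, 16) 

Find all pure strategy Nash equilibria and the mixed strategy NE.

Pure NE: (New, New) and (Old, Old); Mixed NE: p = 0.64, q = 0.64

Work:
Check pure NE:
(New, New): (25, 25) - no unilateral deviation beneficial
(Old, Old): (16, 16) - no unilateral deviation beneficial
Mixed NE: P1 plays New with p = 0.64, P2 plays New with q = 0.64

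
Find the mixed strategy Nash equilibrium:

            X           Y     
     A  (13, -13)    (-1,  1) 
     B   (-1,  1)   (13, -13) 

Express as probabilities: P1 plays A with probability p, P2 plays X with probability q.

p = 0.5, q = 0.5

Work:
Find probabilities that make opponent indifferent:
P2 chooses q to make P1 indifferent between A and B
P1 chooses p to make P2 indifferent between X and Y
Mixed NE: P1 plays (A: 0.5, B: 0.5), P2 plays (X: 0.5, Y: 0.5)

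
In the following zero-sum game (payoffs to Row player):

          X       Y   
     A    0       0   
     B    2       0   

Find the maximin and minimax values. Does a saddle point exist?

Maximin = 0, Minimax = 0, Saddle: True

Work:
Row minimums: [0, 0] → maximin = 0
Column maximums: [2, 0] → minimax = 0
Saddle point exists! Game value = 0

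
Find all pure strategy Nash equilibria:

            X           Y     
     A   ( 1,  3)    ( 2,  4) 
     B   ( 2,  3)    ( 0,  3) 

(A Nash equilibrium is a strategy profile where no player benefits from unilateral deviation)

Nash equilibrium: (A, Y), (B, X)

Work:
Best responses:
  P1 vs X: payoffs [1, 2] → best response B (payoff 2)
  P1 vs Y: payoffs [2, 0] → best response A (payoff 2)
  P2 vs A: payoffs [3, 4] → best response Y (payoff 4)
  P2 vs B: payoffs [3, 3] → best response X/Y (payoff 3)
Mutual best responses: (A,Y), (B,X) → Nash equilibria.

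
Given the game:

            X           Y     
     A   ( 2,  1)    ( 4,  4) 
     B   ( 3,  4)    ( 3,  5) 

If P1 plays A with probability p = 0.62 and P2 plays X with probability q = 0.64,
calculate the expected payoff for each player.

E[P1] = 2.8264, E[P2] = 2.9464

Work:
E[P1] = p·q·π₁(A,X) + p·(1-q)·π₁(A,Y) + (1-p)·q·π₁(B,X) + (1-p)·(1-q)·π₁(B,Y)
= 0.62·0.64·2 + 0.62·0.36·4 + 0.38·0.64·3 + 0.38·0.36·3
= 2.8264

E[P2] = 2.9464 (similar calculation)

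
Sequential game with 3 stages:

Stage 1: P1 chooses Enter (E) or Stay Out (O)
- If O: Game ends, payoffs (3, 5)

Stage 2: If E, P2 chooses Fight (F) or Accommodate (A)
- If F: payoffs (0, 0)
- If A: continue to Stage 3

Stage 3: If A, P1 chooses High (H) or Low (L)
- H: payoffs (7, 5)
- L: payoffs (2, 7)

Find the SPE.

SPE: (E, A, H); Outcome (7, 5)

Work:
Stage 3: P1 chooses H (7 vs 2)
Stage 2: P2: F->0, A->5 (anticipating H). Choose A
Stage 1: P1: O->3, E->7 (anticipating A, H). Choose E
SPE path: E -> A -> H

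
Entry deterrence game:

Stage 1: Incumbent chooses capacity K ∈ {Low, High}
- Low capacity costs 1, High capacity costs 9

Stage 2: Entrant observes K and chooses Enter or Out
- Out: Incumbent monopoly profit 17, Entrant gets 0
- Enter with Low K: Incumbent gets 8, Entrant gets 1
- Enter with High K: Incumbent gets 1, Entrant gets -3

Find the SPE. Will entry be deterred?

SPE: (High, Enter|Low, Out|High); Entry deterred. Incumbent net profit = 8

Work:
After Low K: Entrant enters (1 > 0)
After High K: Entrant stays out (-3 < 0)
Incumbent: Low → 8−1=7, High → 17−9=8
Incumbent chooses High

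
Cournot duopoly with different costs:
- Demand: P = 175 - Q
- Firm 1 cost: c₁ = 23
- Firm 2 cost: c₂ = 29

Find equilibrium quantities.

q₁* = 52.67, q₂* = 46.67

Work:
Reaction: q₁ = (175 - 23 - q₂)/2
Reaction: q₂ = (175 - 29 - q₁)/2
Solve simultaneously:
q₁* = (175 - 2×23 + 29)/3 = 52.67
q₂* = (175 - 2×29 + 23)/3 = 46.67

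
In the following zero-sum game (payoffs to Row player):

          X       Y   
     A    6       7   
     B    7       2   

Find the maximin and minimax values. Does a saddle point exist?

Maximin = 6, Minimax = 7, Saddle: False

Work:
Row minimums: [6, 2] → maximin = 6
Column maximums: [7, 7] → minimax = 7
No saddle point (maximin ≠ minimax). Mixed strategy needed.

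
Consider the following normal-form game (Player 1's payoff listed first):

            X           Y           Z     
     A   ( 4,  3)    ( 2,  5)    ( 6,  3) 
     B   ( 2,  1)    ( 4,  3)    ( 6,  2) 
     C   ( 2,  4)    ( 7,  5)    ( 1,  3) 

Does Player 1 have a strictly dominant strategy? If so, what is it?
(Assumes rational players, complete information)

No strictly dominant strategy exists for Player 1

Work:
A strategy strictly dominates another if it gives a strictly higher payoff against every opponent action. Compare each pair of P1's strategies column-by-column:
  A vs B: [4 vs 2, 2 vs 4, 6 vs 6] → A does not strictly dominate B (column Y: 2 ≤ 4)
  A vs C: [4 vs 2, 2 vs 7, 6 vs 1] → A does not strictly dominate C (column Y: 2 ≤ 7)
  B vs A: [2 vs 4, 4 vs 2, 6 vs 6] → B does not strictly dominate A (column X: 2 ≤ 4)
  B vs C: [2 vs 2, 4 vs 7, 6 vs 1] → B does not strictly dominate C (column X: 2 ≤ 2)
  C vs A: [2 vs 4, 7 vs 2, 1 vs 6] → C does not strictly dominate A (column X: 2 ≤ 4)
  C vs B: [2 vs 2, 7 vs 4, 1 vs 6] → C does not strictly dominate B (column X: 2 ≤ 2)
No single strategy strictly dominates all others → no strictly dominant strategy.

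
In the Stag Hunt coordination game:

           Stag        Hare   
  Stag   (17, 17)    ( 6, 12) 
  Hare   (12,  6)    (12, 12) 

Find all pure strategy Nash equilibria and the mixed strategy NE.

Pure NE: (Stag, Stag) and (Hare, Hare); Mixed NE: p = 0.5455, q = 0.5455

Work:
Check pure NE:
(Stag, Stag): (17, 17) - no unilateral deviation beneficial
(Hare, Hare): (12, 12) - no unilateral deviation beneficial
Mixed NE: P1 plays Stag with p = 0.5455, P2 plays Stag with q = 0.5455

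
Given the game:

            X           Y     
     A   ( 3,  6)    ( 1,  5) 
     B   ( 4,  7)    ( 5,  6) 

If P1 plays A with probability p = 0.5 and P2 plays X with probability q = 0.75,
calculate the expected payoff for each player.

E[P1] = 3.375, E[P2] = 6.25

Work:
E[P1] = p·q·π₁(A,X) + p·(1-q)·π₁(A,Y) + (1-p)·q·π₁(B,X) + (1-p)·(1-q)·π₁(B,Y)
= 0.5·0.75·3 + 0.5·0.25·1 + 0.5·0.75·4 + 0.5·0.25·5
= 3.375

E[P2] = 6.25 (similar calculation)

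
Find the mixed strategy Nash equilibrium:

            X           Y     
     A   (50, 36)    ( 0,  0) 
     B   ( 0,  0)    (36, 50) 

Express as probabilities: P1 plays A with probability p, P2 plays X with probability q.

p = 0.5814, q = 0.4186

Work:
Find probabilities that make opponent indifferent:
P2 chooses q to make P1 indifferent between A and B
P1 chooses p to make P2 indifferent between X and Y
Mixed NE: P1 plays (A: 0.5814, B: 0.4186), P2 plays (X: 0.4186, Y: 0.5814)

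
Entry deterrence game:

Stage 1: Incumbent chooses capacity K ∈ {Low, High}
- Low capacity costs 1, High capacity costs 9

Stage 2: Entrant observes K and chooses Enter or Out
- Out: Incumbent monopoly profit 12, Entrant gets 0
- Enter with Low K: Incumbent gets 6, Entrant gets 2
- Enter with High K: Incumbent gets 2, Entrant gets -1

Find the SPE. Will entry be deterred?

SPE: (Low, Enter|Low, Out|High); Entry not deterred. Incumbent net profit = 5, Entrant gets 2

Work:
After Low K: Entrant enters (2 > 0)
After High K: Entrant stays out (-1 < 0)
Incumbent: Low → 6−1=5, High → 12−9=3
Incumbent chooses Low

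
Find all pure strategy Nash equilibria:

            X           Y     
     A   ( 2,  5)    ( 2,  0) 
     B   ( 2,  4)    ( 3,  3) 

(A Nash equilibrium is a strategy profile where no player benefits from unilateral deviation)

Nash equilibrium: (A, X), (B, X)

Work:
Best responses:
  P1 vs X: payoffs [2, 2] → best response A/B (payoff 2)
  P1 vs Y: payoffs [2, 3] → best response B (payoff 3)
  P2 vs A: payoffs [5, 0] → best response X (payoff 5)
  P2 vs B: payoffs [4, 3] → best response X (payoff 4)
Mutual best responses: (A,X), (B,X) → Nash equilibria.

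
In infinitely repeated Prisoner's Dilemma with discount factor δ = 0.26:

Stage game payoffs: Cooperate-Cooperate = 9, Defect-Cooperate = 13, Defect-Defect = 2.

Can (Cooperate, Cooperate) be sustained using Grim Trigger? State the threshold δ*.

δ* = 0.3636; since δ = 0.26 < 0.3636, cooperation cannot be sustained

Work:
For Grim Trigger:
Cooperate forever: 9/(1-δ)
Defect then punished: 13 + 2·δ/(1-δ)
Need: 9/(1-δ) ≥ 13 + 2·δ/(1-δ)
Solving: δ ≥ (T-R)/(T-P) = (13-9)/(13-2) = 0.3636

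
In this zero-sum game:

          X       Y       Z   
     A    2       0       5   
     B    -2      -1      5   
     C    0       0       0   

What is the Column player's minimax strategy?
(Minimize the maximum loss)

Column should play Y, value = 0

Work:
Column player minimizes Row's maximum payoff:
Column X: max payoff to Row = 2
Column Y: max payoff to Row = 0
Column Z: max payoff to Row = 5
Minimum is 0, achieved by column Y.
Minimax strategy: Y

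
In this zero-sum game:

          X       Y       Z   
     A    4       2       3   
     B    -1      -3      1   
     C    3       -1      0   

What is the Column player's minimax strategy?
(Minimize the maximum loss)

Column should play Y, value = 2

Work:
Column player minimizes Row's maximum payoff:
Column X: max payoff to Row = 4
Column Y: max payoff to Row = 2
Column Z: max payoff to Row = 3
Minimum is 2, achieved by column Y.
Minimax strategy: Y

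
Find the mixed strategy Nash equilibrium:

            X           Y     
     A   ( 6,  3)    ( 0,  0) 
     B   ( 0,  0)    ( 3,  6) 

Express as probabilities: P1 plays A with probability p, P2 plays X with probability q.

p = 0.6667, q = 0.3333

Work:
Find probabilities that make opponent indifferent:
P2 chooses q to make P1 indifferent between A and B
P1 chooses p to make P2 indifferent between X and Y
Mixed NE: P1 plays (A: 0.6667, B: 0.3333), P2 plays (X: 0.3333, Y: 0.6667)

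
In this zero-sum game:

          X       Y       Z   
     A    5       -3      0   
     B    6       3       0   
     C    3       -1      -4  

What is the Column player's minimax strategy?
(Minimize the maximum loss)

Column should play Z, value = 0

Work:
Column player minimizes Row's maximum payoff:
Column X: max payoff to Row = 6
Column Y: max payoff to Row = 3
Column Z: max payoff to Row = 0
Minimum is 0, achieved by column Z.
Minimax strategy: Z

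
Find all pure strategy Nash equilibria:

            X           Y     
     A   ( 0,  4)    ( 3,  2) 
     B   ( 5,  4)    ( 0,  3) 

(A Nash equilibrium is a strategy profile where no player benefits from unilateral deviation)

Nash equilibrium: (B, X)

Work:
Best responses:
  P1 vs X: payoffs [0, 5] → best response B (payoff 5)
  P1 vs Y: payoffs [3, 0] → best response A (payoff 3)
  P2 vs A: payoffs [4, 2] → best response X (payoff 4)
  P2 vs B: payoffs [4, 3] → best response X (payoff 4)
Mutual best responses: (B,X) → Nash equilibria.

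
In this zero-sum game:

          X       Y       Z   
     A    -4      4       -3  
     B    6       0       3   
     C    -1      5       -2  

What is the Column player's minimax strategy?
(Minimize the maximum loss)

Column should play Z, value = 3

Work:
Column player minimizes Row's maximum payoff:
Column X: max payoff to Row = 6
Column Y: max payoff to Row = 5
Column Z: max payoff to Row = 3
Minimum is 3, achieved by column Z.
Minimax strategy: Z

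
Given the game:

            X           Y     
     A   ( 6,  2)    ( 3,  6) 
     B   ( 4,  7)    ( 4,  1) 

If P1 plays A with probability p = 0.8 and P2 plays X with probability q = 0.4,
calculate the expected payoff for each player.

E[P1] = 4.16, E[P2] = 4.2

Work:
E[P1] = p·q·π₁(A,X) + p·(1-q)·π₁(A,Y) + (1-p)·q·π₁(B,X) + (1-p)·(1-q)·π₁(B,Y)
= 0.8·0.4·6 + 0.8·0.6·3 + 0.2·0.4·4 + 0.2·0.6·4
= 4.16

E[P2] = 4.2 (similar calculation)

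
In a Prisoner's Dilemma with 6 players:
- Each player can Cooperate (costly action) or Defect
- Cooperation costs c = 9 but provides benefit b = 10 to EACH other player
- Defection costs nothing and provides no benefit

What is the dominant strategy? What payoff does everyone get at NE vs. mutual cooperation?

Dominant: Defect; NE payoff = 0; Coop payoff = 41

Work:
Defect dominates (saves cost c = 9, benefit to others is external)
NE: All defect → everyone gets 0
If all cooperate: each receives (5)×10 - 9 = 41
Social dilemma: 41 > 0 but NE gives 0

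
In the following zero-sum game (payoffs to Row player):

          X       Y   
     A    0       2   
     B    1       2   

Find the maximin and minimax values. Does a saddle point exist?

Maximin = 1, Minimax = 1, Saddle: True

Work:
Row minimums: [0, 1] → maximin = 1
Column maximums: [1, 2] → minimax = 1
Saddle point exists! Game value = 1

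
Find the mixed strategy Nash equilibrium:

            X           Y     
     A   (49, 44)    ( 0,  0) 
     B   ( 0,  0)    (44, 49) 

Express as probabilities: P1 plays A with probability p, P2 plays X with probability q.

p = 0.5269, q = 0.4731

Work:
Find probabilities that make opponent indifferent:
P2 chooses q to make P1 indifferent between A and B
P1 chooses p to make P2 indifferent between X and Y
Mixed NE: P1 plays (A: 0.5269, B: 0.4731), P2 plays (X: 0.4731, Y: 0.5269)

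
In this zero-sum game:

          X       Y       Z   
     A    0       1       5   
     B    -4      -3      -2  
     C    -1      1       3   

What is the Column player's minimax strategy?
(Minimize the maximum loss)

Column should play X, value = 0

Work:
Column player minimizes Row's maximum payoff:
Column X: max payoff to Row = 0
Column Y: max payoff to Row = 1
Column Z: max payoff to Row = 5
Minimum is 0, achieved by column X.
Minimax strategy: X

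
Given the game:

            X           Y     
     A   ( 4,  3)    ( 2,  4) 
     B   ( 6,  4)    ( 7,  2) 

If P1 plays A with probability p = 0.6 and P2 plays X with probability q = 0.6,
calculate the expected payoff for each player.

E[P1] = 4.48, E[P2] = 3.32

Work:
E[P1] = p·q·π₁(A,X) + p·(1-q)·π₁(A,Y) + (1-p)·q·π₁(B,X) + (1-p)·(1-q)·π₁(B,Y)
= 0.6·0.6·4 + 0.6·0.4·2 + 0.4·0.6·6 + 0.4·0.4·7
= 4.48

E[P2] = 3.32 (similar calculation)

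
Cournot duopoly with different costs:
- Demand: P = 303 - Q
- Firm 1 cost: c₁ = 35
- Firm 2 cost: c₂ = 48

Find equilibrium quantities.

q₁* = 93.67, q₂* = 80.67

Work:
Reaction: q₁ = (303 - 35 - q₂)/2
Reaction: q₂ = (303 - 48 - q₁)/2
Solve simultaneously:
q₁* = (303 - 2×35 + 48)/3 = 93.67
q₂* = (303 - 2×48 + 35)/3 = 80.67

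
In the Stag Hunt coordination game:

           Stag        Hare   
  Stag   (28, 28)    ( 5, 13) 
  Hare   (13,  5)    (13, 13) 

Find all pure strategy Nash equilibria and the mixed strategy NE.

Pure NE: (Stag, Stag) and (Hare, Hare); Mixed NE: p = 0.3478, q = 0.3478

Work:
Check pure NE:
(Stag, Stag): (28, 28) - no unilateral deviation beneficial
(Hare, Hare): (13, 13) - no unilateral deviation beneficial
Mixed NE: P1 plays Stag with p = 0.3478, P2 plays Stag with q = 0.3478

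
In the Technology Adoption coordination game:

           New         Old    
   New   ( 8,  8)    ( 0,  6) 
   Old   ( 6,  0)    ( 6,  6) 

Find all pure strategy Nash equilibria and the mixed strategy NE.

Pure NE: (New, New) and (Old, Old); Mixed NE: p = 0.75, q = 0.75

Work:
Check pure NE:
(New, New): (8, 8) - no unilateral deviation beneficial
(Old, Old): (6, 6) - no unilateral deviation beneficial
Mixed NE: P1 plays New with p = 0.75, P2 plays New with q = 0.75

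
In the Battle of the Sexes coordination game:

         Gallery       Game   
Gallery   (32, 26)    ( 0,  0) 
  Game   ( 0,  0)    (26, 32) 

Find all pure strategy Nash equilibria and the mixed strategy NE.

Pure NE: (Gallery, Gallery) and (Game, Game); Mixed NE: p = 0.5517, q = 0.4483

Work:
Check pure NE:
(Gallery, Gallery): (32, 26) - no unilateral deviation beneficial
(Game, Game): (26, 32) - no unilateral deviation beneficial
Mixed NE: P1 plays Gallery with p = 0.5517, P2 plays Gallery with q = 0.4483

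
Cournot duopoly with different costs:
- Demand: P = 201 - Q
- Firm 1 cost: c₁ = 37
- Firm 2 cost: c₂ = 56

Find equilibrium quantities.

q₁* = 61.0, q₂* = 42.0

Work:
Reaction: q₁ = (201 - 37 - q₂)/2
Reaction: q₂ = (201 - 56 - q₁)/2
Solve simultaneously:
q₁* = (201 - 2×37 + 56)/3 = 61.0
q₂* = (201 - 2×56 + 37)/3 = 42.0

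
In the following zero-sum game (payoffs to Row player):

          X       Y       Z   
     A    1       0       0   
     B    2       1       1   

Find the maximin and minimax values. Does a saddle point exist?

Maximin = 1, Minimax = 1, Saddle: True

Work:
Row minimums: [0, 1] → maximin = 1
Column maximums: [2, 1, 1] → minimax = 1
Saddle point exists! Game value = 1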